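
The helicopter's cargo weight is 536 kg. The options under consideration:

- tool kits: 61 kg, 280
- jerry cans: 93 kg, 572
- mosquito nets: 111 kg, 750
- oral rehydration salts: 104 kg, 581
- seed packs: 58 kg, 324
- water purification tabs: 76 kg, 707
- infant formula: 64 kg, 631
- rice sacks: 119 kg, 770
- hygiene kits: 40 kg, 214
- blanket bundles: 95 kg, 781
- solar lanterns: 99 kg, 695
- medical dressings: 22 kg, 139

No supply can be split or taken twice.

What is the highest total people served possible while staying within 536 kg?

4047

Taking the top-ratio supplies first gives mosquito nets + seed packs + water purification tabs + infant formula + blanket bundles + solar lanterns + medical dressings for 4027 (525 kg).
Replace mosquito nets with rice sacks: the trade gains 20 net, giving 4047 at 533 kg.
That's the maximum — no swap from here does better than 4047.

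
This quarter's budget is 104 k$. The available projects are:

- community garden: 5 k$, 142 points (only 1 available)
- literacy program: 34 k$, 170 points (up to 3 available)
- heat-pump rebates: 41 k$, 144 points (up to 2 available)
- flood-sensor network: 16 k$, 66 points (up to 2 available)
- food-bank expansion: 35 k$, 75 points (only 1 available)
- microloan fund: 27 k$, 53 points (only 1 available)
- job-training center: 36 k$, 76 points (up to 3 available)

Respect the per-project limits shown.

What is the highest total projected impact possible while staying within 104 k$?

548

Taking community garden + 2×literacy program + flood-sensor network: 89 k$ used, 548 in projected impact.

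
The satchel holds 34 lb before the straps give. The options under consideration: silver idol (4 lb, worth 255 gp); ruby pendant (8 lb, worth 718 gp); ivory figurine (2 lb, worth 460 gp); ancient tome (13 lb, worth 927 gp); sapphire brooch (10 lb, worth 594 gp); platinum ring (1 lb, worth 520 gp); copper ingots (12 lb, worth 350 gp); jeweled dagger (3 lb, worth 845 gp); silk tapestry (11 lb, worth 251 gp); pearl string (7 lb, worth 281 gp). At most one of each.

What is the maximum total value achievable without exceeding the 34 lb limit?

3751

A density-first pass picks silver idol + ruby pendant + ivory figurine + ancient tome + platinum ring + jeweled dagger — 3725 at 31 lb.
Dropping silver idol frees 4 lb; slotting in pearl string (7 lb) lifts the total to 3751 at 34 lb.
That's the maximum — no swap from here does better than 3751.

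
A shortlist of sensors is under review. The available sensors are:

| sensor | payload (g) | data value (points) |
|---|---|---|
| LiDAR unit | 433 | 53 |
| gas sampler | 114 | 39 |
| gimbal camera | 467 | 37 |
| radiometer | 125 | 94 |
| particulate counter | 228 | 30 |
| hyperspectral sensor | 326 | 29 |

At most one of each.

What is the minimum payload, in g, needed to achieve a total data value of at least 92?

125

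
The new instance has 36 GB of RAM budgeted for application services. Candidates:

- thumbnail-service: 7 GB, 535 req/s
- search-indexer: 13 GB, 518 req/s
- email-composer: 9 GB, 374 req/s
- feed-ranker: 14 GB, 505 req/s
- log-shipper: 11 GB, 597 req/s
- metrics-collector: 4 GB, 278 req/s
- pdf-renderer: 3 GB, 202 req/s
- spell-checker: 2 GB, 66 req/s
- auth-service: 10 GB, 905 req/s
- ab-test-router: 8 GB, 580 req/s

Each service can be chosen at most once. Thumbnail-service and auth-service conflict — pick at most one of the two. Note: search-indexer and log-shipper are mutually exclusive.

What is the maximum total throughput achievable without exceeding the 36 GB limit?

2562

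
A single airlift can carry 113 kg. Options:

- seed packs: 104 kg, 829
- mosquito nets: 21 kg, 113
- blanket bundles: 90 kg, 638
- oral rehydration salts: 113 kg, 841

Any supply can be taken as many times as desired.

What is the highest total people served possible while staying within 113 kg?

841

By people served per kg: seed packs 7.97, oral rehydration salts 7.44, blanket bundles 7.09 lead.
A density-first pass picks seed packs — 829 at 104 kg.
The 104 kg tied up in seed packs is better spent on oral rehydration salts — total rises to 841 (113 kg).
No other feasible combination exceeds 841.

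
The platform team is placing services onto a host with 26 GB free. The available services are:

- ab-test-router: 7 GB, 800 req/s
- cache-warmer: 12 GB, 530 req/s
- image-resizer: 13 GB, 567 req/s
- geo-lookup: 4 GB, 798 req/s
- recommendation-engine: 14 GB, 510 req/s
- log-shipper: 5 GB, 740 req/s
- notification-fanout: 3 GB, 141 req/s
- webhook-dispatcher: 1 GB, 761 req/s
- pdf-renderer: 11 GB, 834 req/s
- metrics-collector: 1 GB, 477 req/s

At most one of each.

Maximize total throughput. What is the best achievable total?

3751

Density check — webhook-dispatcher 761.00, metrics-collector 477.00, geo-lookup 199.50, log-shipper 148.00 are the best per GB.
Greedy by ratio would take ab-test-router + geo-lookup + log-shipper + notification-fanout + webhook-dispatcher + metrics-collector: 21 GB used, total 3717.
Replace ab-test-router with pdf-renderer: the trade gains 34 net, giving 3751 at 25 GB.
The closest alternative, ab-test-router + geo-lookup + log-shipper + notification-fanout + webhook-dispatcher + metrics-collector, reaches only 3717.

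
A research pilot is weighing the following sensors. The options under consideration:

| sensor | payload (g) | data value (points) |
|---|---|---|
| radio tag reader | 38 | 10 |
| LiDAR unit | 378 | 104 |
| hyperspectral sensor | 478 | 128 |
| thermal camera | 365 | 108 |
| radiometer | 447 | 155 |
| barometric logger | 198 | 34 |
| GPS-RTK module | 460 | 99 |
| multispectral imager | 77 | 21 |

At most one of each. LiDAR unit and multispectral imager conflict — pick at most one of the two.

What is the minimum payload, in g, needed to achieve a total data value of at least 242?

Minimise g subject to total data value ≥ 242.
thermal camera + radiometer: 263 data value at 812 g.
No combination under 812 g hits 242.

812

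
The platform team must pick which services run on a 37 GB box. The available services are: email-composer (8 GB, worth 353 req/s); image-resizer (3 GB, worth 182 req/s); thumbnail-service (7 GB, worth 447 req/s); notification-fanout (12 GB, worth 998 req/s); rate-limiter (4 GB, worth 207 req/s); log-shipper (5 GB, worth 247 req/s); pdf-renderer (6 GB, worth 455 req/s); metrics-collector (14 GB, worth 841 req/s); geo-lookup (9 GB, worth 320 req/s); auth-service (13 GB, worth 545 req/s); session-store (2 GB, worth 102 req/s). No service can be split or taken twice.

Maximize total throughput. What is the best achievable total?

Filling by ratio: image-resizer + thumbnail-service + notification-fanout + rate-limiter + pdf-renderer + session-store for 2391, with 3 GB left unused.
The 11 GB tied up in thumbnail-service and rate-limiter is better spent on metrics-collector — total rises to 2578 (37 GB).
The closest alternative, notification-fanout + log-shipper + pdf-renderer + metrics-collector, reaches only 2541.

2578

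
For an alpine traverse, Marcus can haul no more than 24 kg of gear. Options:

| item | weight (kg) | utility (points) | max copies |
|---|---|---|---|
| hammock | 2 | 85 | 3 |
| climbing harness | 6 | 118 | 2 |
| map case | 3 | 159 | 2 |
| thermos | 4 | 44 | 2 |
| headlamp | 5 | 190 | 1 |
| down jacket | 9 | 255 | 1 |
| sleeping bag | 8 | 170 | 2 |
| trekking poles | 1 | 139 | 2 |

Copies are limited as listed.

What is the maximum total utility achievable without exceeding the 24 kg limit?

1126

By utility per kg: trekking poles 139.00, map case 53.00, hammock 42.50, headlamp 38.00 lead.
Taking the top-ratio items first gives 3×hammock + 2×map case + thermos + headlamp + 2×trekking poles for 1085 (23 kg).
Dropping 2×hammock and thermos frees 8 kg; slotting in down jacket (9 kg) lifts the total to 1126 at 24 kg.
That's the maximum — no swap from here does better than 1126.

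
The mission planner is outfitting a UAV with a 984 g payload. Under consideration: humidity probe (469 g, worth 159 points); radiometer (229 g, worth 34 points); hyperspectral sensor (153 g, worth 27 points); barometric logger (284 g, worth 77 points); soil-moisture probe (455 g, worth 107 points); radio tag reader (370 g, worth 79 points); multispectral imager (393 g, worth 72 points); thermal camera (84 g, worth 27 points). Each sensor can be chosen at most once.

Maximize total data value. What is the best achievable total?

Greedy by ratio would take humidity probe + barometric logger + thermal camera: 837 g used, total 263.
The 84 g tied up in thermal camera is better spent on radiometer — total rises to 270 (982 g).
The closest alternative, humidity probe + soil-moisture probe, reaches only 266.

270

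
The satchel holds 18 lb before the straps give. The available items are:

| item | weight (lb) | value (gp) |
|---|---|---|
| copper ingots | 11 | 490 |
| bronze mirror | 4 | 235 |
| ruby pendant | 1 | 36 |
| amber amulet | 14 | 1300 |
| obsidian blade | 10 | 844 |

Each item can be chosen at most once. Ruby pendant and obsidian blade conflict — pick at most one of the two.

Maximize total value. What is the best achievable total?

Best packing: bronze mirror + amber amulet — 18 lb, 1535 total.
Every other selection either busts 18 lb or breaks a pairing rule or fails to beat 1535.

1535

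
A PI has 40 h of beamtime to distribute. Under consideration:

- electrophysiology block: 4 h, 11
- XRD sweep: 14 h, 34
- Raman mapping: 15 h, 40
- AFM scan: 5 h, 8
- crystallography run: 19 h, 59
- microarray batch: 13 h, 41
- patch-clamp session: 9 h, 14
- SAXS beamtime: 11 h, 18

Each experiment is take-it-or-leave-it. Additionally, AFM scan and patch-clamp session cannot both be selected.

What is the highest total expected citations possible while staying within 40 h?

111

Taking electrophysiology block + crystallography run + microarray batch: 36 h used, 111 in expected citations.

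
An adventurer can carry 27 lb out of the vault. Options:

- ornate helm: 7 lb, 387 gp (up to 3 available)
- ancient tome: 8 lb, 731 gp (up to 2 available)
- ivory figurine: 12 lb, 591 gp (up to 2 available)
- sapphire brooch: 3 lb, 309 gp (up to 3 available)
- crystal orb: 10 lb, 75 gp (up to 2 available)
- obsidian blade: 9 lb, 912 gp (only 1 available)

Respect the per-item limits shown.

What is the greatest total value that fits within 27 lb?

The ratio ordering already packs tightly: ancient tome + 3×sapphire brooch + obsidian blade, 26 lb, 2570.
The spare 1 lb is too small for any remaining item, and no exchange beats 2570.

2570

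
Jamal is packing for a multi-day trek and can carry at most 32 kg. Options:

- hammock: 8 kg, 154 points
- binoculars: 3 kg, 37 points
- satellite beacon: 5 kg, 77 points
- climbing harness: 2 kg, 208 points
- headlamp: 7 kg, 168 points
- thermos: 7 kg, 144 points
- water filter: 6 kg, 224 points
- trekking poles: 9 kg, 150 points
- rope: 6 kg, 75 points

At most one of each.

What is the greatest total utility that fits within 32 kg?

Taking the top-ratio items first gives hammock + climbing harness + headlamp + thermos + water filter for 898 (30 kg).
Replace thermos with trekking poles: the trade gains 6 net, giving 904 at 32 kg.
Runner-up hammock + climbing harness + headlamp + thermos + water filter tops out at 898.

904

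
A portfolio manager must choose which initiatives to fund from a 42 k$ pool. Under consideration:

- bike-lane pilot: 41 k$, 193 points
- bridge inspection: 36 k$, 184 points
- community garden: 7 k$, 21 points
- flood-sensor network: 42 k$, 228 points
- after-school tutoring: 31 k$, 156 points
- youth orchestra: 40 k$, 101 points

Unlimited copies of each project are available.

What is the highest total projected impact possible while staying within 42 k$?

228

Flood-sensor network uses 42 of the 42 k$ and totals 228.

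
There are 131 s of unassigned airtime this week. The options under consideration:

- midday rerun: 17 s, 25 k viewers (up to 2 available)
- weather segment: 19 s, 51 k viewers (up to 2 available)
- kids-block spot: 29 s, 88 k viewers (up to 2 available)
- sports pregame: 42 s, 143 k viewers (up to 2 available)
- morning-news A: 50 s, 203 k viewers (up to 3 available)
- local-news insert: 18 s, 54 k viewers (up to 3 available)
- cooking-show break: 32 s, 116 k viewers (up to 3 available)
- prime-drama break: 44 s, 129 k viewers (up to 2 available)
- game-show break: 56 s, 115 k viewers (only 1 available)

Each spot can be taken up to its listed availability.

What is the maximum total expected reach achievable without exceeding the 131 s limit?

The ratio ordering already packs tightly: kids-block spot + 2×morning-news A, 129 s, 494.
That's the maximum — no swap from here does better than 494.

494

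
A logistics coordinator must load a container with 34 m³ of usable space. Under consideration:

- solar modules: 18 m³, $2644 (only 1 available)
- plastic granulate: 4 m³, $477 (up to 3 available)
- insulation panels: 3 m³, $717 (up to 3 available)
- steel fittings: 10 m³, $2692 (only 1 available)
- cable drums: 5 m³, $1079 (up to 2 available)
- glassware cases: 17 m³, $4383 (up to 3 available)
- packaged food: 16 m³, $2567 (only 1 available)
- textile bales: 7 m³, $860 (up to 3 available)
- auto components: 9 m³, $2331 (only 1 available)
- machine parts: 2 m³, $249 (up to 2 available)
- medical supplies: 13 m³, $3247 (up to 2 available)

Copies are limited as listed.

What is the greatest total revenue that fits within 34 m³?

8766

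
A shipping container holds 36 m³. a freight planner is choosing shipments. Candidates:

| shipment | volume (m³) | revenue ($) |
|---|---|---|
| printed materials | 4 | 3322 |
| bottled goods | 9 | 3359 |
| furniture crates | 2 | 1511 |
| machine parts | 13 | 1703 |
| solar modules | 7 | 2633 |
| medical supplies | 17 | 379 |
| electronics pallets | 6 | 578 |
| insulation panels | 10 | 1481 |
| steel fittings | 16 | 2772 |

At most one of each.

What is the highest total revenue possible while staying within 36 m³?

Density check — printed materials 830.50, furniture crates 755.50, solar modules 376.14, bottled goods 373.22 are the best per m³.
Taking the top-ratio shipments first gives printed materials + bottled goods + furniture crates + solar modules + insulation panels for 12306 (32 m³).
Dropping insulation panels frees 10 m³; slotting in machine parts (13 m³) lifts the total to 12528 at 35 m³.
The closest alternative, printed materials + bottled goods + furniture crates + solar modules + insulation panels, reaches only 12306.

12528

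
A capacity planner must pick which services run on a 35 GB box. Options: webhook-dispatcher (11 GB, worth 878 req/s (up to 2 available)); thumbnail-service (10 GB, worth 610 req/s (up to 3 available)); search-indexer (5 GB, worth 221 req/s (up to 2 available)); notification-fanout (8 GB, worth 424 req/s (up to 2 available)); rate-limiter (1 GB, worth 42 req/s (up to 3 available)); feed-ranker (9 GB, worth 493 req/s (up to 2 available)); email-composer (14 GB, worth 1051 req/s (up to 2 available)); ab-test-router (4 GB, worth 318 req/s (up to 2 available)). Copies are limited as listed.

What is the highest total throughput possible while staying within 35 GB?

2649

Density check — webhook-dispatcher 79.82, ab-test-router 79.50, email-composer 75.07 are the best per GB.
A density-first pass picks 2×webhook-dispatcher + search-indexer + 2×ab-test-router — 2613 at 35 GB.
The 16 GB tied up in webhook-dispatcher and search-indexer is better spent on 2×rate-limiter + email-composer — total rises to 2649 (35 GB).
Nothing else within 35 GB beats 2649.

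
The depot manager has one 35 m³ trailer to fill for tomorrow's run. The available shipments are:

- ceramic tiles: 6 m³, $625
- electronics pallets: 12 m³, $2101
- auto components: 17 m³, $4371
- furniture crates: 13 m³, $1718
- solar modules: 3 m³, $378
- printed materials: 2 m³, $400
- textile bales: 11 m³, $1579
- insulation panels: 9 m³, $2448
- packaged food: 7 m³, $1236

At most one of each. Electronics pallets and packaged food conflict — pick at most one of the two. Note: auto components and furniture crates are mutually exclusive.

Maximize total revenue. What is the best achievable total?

8455

Taking auto components + printed materials + insulation panels + packaged food: 35 m³ used, 8455 in revenue.
Runner-up auto components + insulation panels + packaged food tops out at 8055.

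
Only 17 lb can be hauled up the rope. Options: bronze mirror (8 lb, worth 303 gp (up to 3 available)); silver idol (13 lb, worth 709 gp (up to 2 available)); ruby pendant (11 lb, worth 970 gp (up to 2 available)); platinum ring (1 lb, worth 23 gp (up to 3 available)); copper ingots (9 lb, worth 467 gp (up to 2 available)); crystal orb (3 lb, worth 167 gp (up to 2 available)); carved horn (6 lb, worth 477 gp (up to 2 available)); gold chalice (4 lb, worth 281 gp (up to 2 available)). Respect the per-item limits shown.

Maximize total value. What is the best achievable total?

1447

Density check — ruby pendant 88.18, carved horn 79.50, gold chalice 70.25 are the best per lb.
The ratio ordering already packs tightly: ruby pendant + carved horn, 17 lb, 1447.
That's the maximum — no swap from here does better than 1447.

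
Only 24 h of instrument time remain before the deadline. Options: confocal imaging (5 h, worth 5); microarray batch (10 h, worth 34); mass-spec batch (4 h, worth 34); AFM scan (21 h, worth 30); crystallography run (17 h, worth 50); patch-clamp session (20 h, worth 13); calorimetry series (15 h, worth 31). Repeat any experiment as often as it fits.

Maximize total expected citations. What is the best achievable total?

By expected citations per h: mass-spec batch 8.50, microarray batch 3.40, crystallography run 2.94 lead.
6×mass-spec batch uses 24 of the 24 h and totals 204.
No other feasible combination exceeds 204.

204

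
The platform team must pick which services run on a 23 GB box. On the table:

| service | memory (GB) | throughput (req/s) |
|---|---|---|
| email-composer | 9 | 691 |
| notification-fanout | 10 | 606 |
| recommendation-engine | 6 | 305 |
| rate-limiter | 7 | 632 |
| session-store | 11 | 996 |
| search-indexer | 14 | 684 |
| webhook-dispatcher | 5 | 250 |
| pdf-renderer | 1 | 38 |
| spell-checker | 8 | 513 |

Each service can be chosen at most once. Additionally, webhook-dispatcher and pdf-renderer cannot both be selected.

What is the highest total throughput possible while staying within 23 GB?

By throughput per GB: session-store 90.55, rate-limiter 90.29, email-composer 76.78, spell-checker 64.12 lead.
Best packing: rate-limiter + session-store + webhook-dispatcher — 23 GB, 1878 total.

1878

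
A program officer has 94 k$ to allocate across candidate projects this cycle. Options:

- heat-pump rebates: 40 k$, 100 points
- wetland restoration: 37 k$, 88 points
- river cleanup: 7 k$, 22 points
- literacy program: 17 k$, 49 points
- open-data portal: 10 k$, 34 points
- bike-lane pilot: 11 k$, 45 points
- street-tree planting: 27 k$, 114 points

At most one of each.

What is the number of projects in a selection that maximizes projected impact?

Optimal total is 303.
wetland restoration + river cleanup + open-data portal + bike-lane pilot + street-tree planting hits 303 at 92 k$.
Any selection reaching 303 contains exactly 5 projects.

5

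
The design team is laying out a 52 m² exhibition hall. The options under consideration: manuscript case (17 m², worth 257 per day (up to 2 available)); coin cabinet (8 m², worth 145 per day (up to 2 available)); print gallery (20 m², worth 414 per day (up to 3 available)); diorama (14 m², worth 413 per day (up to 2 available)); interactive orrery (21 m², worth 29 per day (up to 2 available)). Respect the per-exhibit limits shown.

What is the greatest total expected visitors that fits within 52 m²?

1240

Ranking by ratio (expected visitors/m²): diorama 29.50, print gallery 20.70, coin cabinet 18.12.
The ratio ordering already packs tightly: print gallery + 2×diorama, 48 m², 1240.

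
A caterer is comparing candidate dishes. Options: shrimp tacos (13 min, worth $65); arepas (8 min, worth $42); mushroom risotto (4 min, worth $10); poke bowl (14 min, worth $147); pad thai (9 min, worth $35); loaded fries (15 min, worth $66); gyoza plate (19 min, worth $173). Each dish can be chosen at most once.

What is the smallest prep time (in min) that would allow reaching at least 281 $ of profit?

Minimise min subject to total profit ≥ 281.
poke bowl + gyoza plate reaches 320 using 33 min.
Any bundle with less than 33 min falls short of 281.

33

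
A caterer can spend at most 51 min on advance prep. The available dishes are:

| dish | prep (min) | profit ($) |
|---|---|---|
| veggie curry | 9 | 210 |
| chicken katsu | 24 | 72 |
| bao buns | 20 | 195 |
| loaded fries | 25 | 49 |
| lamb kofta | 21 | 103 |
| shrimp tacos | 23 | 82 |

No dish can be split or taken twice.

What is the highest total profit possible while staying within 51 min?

Veggie curry + bao buns + lamb kofta uses 50 of the 51 min and totals 508.
The closest alternative, veggie curry + bao buns, reaches only 405.

508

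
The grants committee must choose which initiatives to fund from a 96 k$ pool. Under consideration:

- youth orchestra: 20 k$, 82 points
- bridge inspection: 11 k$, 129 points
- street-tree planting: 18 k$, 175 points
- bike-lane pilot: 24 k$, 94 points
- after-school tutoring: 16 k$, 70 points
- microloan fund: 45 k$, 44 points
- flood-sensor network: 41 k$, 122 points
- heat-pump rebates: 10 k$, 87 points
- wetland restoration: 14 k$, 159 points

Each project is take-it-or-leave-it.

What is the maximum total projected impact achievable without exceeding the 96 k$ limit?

By projected impact per k$: bridge inspection 11.73, wetland restoration 11.36, street-tree planting 9.72 lead.
Filling by ratio: youth orchestra + bridge inspection + street-tree planting + after-school tutoring + heat-pump rebates + wetland restoration for 702, with 7 k$ left unused.
Dropping youth orchestra frees 20 k$; slotting in bike-lane pilot (24 k$) lifts the total to 714 at 93 k$.

714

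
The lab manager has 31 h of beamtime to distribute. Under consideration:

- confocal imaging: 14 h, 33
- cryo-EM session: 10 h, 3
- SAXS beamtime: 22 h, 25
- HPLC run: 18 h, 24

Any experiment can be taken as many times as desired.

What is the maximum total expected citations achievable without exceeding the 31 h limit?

Ranking by ratio (expected citations/h): confocal imaging 2.36, HPLC run 1.33, SAXS beamtime 1.14, cryo-EM session 0.30.
2×confocal imaging uses 28 of the 31 h and totals 66.
The spare 3 h is too small for any remaining experiment, and no exchange beats 66.

66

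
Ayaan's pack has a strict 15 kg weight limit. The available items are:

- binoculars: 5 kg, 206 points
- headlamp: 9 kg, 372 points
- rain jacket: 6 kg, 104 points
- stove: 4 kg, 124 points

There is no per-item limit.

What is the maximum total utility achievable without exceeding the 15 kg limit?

618

Density check — headlamp 41.33, binoculars 41.20, stove 31.00, rain jacket 17.33 are the best per kg.
Greedy by ratio would take binoculars + headlamp: 14 kg used, total 578.
Replace headlamp with 2×binoculars: the trade gains 40 net, giving 618 at 15 kg.
That's the maximum — no swap from here does better than 618.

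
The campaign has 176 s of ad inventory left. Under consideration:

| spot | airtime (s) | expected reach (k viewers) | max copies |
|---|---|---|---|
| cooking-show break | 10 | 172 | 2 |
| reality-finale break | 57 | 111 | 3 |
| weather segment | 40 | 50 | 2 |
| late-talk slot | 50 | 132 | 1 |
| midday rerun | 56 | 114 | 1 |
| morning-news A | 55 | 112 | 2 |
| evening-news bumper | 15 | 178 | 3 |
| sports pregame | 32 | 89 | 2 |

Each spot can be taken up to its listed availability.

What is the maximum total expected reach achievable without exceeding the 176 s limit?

1124

Taking the top-ratio spots first gives 2×cooking-show break + weather segment + 3×evening-news bumper + 2×sports pregame for 1106 (169 s).
The 104 s tied up in weather segment and 2×sports pregame is better spent on late-talk slot + midday rerun — total rises to 1124 (171 s).
That's the maximum — no swap from here does better than 1124.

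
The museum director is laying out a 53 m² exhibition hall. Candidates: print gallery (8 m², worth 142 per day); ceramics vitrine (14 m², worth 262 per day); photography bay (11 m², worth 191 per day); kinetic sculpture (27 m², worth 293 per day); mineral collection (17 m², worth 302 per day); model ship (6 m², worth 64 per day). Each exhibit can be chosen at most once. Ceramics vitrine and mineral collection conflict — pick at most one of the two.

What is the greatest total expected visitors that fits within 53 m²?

746

Density check — ceramics vitrine 18.71, mineral collection 17.76, print gallery 17.75 are the best per m².
Taking ceramics vitrine + photography bay + kinetic sculpture: 52 m² used, 746 in expected visitors.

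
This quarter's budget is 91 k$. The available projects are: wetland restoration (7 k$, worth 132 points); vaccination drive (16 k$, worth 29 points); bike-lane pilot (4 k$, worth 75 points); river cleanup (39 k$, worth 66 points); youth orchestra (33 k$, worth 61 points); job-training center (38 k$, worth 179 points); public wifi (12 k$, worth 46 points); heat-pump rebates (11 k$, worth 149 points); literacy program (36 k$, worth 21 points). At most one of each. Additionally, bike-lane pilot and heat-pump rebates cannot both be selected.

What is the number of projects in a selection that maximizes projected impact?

Optimal total is 535.
For example wetland restoration + vaccination drive + job-training center + public wifi + heat-pump rebates achieves it, using 84 k$.
Any selection reaching 535 contains exactly 5 projects.

5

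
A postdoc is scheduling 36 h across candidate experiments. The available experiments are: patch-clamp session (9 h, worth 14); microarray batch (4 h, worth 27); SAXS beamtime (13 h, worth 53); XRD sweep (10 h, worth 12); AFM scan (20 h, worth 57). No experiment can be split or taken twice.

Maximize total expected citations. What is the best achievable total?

By expected citations per h: microarray batch 6.75, SAXS beamtime 4.08, AFM scan 2.85, patch-clamp session 1.56 lead.
Greedy by ratio would take patch-clamp session + microarray batch + SAXS beamtime + XRD sweep: 36 h used, total 106.
Replace patch-clamp session and microarray batch and XRD sweep with AFM scan: the trade gains 4 net, giving 110 at 33 h.
That's the maximum — no swap from here does better than 110.

110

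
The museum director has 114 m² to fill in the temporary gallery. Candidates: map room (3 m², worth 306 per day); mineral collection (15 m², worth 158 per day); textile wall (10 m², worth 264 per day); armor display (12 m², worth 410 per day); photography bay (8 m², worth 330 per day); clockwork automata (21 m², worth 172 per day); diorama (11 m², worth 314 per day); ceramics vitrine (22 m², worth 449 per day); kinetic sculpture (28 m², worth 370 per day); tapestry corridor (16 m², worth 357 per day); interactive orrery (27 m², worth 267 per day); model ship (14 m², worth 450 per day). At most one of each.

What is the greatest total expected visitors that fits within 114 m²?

3038

Ranking by ratio (expected visitors/m²): map room 102.00, photography bay 41.25, armor display 34.17.
Map room + mineral collection + textile wall + armor display + photography bay + diorama + ceramics vitrine + tapestry corridor + model ship uses 111 of the 114 m² and totals 3038.
An exhaustive check of the 4096 subsets confirms 3038.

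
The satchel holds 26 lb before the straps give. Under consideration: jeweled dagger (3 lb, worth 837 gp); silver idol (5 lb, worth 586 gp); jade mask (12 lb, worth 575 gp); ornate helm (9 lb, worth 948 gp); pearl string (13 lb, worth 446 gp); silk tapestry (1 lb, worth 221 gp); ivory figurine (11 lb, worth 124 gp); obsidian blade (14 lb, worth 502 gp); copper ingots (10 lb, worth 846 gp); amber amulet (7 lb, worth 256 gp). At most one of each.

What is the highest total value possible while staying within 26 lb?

Density check — jeweled dagger 279.00, silk tapestry 221.00, silver idol 117.20, ornate helm 105.33 are the best per lb.
A density-first pass picks jeweled dagger + silver idol + ornate helm + silk tapestry + amber amulet — 2848 at 25 lb.
The 12 lb tied up in silver idol and amber amulet is better spent on copper ingots — total rises to 2852 (23 lb).
No other feasible combination exceeds 2852.

2852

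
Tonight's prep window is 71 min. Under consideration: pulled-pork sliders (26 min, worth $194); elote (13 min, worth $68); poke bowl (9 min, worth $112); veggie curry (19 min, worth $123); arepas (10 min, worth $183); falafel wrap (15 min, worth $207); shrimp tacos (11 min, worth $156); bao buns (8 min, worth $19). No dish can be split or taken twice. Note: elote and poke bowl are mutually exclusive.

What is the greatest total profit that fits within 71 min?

The ratio ordering already packs tightly: pulled-pork sliders + poke bowl + arepas + falafel wrap + shrimp tacos, 71 min, 852.
The closest alternative, poke bowl + veggie curry + arepas + falafel wrap + shrimp tacos, reaches only 781.

852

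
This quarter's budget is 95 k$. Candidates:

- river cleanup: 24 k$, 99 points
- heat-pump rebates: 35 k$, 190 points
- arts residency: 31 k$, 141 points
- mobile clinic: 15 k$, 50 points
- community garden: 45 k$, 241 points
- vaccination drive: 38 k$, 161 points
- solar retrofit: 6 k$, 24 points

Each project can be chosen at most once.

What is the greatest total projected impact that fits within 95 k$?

481

Filling by ratio: heat-pump rebates + community garden + solar retrofit for 455, with 9 k$ left unused.
The 6 k$ tied up in solar retrofit is better spent on mobile clinic — total rises to 481 (95 k$).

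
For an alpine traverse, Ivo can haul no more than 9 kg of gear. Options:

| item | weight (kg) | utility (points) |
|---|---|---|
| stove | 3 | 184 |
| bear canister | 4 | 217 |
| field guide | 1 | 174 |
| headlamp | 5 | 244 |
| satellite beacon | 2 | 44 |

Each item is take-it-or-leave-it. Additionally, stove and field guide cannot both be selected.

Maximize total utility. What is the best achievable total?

Best packing: field guide + headlamp + satellite beacon — 8 kg, 462 total.

462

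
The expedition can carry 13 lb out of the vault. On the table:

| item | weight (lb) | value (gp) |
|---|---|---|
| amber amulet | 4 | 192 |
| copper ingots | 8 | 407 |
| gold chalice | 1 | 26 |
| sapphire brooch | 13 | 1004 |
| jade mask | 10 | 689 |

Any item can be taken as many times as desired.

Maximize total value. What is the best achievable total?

1004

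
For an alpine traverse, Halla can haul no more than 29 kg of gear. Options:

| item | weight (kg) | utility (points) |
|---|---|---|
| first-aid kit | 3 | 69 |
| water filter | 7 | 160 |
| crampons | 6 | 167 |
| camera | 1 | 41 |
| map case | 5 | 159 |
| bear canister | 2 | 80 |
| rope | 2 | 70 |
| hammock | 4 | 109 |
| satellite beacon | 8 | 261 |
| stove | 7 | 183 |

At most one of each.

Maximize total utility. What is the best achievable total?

903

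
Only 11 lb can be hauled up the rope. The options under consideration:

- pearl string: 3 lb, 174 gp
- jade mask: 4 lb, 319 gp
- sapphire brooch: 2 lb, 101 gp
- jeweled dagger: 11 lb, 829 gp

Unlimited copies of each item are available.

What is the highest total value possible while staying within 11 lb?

Ranking by ratio (value/lb): jade mask 79.75, jeweled dagger 75.36, pearl string 58.00.
Greedy by ratio would take pearl string + 2×jade mask: 11 lb used, total 812.
The 11 lb tied up in pearl string and 2×jade mask is better spent on jeweled dagger — total rises to 829 (11 lb).
Every other selection either busts 11 lb or fails to beat 829.

829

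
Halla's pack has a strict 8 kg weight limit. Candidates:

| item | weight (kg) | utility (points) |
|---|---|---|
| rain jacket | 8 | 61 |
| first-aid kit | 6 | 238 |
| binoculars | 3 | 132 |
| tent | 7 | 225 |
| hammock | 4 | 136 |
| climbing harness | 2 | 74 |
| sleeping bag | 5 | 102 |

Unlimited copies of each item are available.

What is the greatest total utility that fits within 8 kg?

2×binoculars + climbing harness uses 8 of the 8 kg and totals 338.
Every other selection either busts 8 kg or fails to beat 338.

338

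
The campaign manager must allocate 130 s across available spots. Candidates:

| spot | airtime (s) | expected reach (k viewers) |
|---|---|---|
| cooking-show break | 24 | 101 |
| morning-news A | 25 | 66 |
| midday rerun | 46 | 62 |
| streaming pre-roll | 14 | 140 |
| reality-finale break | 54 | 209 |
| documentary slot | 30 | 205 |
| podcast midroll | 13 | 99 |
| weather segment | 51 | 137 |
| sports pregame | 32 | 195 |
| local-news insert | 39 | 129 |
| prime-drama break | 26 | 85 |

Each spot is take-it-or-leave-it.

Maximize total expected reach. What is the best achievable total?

Taking the top-ratio spots first gives cooking-show break + streaming pre-roll + documentary slot + podcast midroll + sports pregame for 740 (113 s).
Dropping cooking-show break frees 24 s; slotting in local-news insert (39 s) lifts the total to 768 at 128 s.
The closest alternative, streaming pre-roll + reality-finale break + documentary slot + sports pregame, reaches only 749.

768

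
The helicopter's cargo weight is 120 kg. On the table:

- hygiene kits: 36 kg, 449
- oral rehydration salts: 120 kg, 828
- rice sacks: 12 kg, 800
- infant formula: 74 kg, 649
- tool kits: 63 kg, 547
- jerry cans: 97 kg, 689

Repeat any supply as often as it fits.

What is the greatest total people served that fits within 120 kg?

8000

The ratio ordering already packs tightly: 10×rice sacks, 120 kg, 8000.
Nothing else within 120 kg beats 8000.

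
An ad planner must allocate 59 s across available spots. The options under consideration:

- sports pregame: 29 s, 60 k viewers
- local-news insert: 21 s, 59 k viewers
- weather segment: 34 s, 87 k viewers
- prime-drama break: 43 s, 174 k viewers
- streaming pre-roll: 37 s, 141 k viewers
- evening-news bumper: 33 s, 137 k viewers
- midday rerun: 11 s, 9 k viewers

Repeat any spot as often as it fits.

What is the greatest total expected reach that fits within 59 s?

Taking the top-ratio spots first gives local-news insert + evening-news bumper for 196 (54 s).
The 33 s tied up in evening-news bumper is better spent on streaming pre-roll — total rises to 200 (58 s).
The spare 1 s is too small for any remaining spot, and no exchange beats 200.

200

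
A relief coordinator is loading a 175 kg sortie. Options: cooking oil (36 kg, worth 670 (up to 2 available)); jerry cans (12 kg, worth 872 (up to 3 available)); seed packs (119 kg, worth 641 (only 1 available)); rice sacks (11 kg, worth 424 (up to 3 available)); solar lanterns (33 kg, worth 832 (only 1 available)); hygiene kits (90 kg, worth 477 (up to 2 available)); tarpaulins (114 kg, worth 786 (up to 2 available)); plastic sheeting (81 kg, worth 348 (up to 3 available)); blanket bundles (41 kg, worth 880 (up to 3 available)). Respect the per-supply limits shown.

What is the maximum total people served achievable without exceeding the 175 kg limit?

6060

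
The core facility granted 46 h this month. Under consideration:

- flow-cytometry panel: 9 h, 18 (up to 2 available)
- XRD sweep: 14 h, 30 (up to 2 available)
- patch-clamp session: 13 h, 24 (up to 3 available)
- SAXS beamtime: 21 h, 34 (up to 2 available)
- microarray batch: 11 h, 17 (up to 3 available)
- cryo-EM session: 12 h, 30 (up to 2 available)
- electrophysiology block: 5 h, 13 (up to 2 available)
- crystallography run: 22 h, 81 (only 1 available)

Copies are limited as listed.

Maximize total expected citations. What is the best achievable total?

Density check — crystallography run 3.68, electrophysiology block 2.60, cryo-EM session 2.50 are the best per h.
Filling by ratio: cryo-EM session + 2×electrophysiology block + crystallography run for 137, with 2 h left unused.
The 10 h tied up in 2×electrophysiology block is better spent on cryo-EM session — total rises to 141 (46 h).
That's the maximum — no swap from here does better than 141.

141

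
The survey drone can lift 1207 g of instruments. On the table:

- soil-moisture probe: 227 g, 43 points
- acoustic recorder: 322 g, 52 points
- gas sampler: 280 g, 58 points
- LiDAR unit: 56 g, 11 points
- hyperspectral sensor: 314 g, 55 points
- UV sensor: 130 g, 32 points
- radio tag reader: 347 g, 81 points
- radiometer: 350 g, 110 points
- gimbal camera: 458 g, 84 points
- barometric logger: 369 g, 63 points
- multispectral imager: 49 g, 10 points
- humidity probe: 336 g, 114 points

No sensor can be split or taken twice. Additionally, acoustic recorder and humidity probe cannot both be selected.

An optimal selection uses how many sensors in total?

4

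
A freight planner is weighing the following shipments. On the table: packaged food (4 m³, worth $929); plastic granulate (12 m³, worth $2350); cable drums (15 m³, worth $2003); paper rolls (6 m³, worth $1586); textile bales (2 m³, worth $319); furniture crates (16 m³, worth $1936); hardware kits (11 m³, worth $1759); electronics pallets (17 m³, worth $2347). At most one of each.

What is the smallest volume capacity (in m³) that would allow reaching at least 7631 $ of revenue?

Minimise m³ subject to total revenue ≥ 7631.
plastic granulate + cable drums + paper rolls + hardware kits reaches 7698 using 44 m³.
Any bundle with less than 44 m³ falls short of 7631.

44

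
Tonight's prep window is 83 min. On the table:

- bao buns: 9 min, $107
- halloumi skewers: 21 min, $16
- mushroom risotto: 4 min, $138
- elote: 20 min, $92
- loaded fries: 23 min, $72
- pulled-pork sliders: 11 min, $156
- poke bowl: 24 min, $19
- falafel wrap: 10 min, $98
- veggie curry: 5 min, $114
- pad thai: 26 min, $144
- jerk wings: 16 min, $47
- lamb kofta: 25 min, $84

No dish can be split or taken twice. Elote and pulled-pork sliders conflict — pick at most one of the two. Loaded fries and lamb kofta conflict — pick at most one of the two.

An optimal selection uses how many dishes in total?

7

The maximum profit within 83 min is 804.
bao buns + mushroom risotto + pulled-pork sliders + falafel wrap + veggie curry + pad thai + jerk wings hits 804 at 81 min.
Every optimal selection uses 7 dishes.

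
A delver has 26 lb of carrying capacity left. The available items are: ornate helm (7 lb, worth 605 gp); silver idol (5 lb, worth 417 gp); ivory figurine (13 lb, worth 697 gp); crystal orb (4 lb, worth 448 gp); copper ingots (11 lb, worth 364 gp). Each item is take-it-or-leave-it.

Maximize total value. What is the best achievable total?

Ranking by ratio (value/lb): crystal orb 112.00, ornate helm 86.43, silver idol 83.40, ivory figurine 53.62.
Filling by ratio: ornate helm + silver idol + crystal orb for 1470, with 10 lb left unused.
The 5 lb tied up in silver idol is better spent on ivory figurine — total rises to 1750 (24 lb).
Nothing else within 26 lb beats 1750.

1750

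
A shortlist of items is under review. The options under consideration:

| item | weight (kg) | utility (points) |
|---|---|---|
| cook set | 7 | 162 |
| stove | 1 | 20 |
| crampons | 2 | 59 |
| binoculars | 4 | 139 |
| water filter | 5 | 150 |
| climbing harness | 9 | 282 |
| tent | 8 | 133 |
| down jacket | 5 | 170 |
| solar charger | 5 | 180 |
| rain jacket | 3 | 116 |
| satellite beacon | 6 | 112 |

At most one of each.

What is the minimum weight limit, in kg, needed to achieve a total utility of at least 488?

14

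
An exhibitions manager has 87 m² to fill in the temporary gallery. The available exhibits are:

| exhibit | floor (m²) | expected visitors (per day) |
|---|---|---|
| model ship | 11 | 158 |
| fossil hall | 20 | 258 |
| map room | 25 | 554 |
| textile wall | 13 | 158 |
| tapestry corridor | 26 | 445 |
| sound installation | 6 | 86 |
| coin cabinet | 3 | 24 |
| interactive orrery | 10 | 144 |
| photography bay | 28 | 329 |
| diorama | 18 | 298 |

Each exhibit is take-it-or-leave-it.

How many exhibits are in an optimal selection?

5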